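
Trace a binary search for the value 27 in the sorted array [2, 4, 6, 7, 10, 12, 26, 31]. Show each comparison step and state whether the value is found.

Binary search for 27 in [2, 4, 6, 7, 10, 12, 26, 31]:

lo=0, hi=7, mid=3, arr[mid]=7 -> 7 < 27, search right half
lo=4, hi=7, mid=5, arr[mid]=12 -> 12 < 27, search right half
lo=6, hi=7, mid=6, arr[mid]=26 -> 26 < 27, search right half
lo=7, hi=7, mid=7, arr[mid]=31 -> 31 > 27, search left half
lo=7 > hi=6, target 27 not found

Binary search determines that 27 is not in the array after 4 comparisons. The search space was exhausted without finding the target.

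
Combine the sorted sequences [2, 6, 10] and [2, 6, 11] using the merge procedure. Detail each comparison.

Merging process:

Compare 2 vs 2: take 2 from left. Merged: [2]
Compare 6 vs 2: take 2 from right. Merged: [2, 2]
Compare 6 vs 6: take 6 from left. Merged: [2, 2, 6]
Compare 10 vs 6: take 6 from right. Merged: [2, 2, 6, 6]
Compare 10 vs 11: take 10 from left. Merged: [2, 2, 6, 6, 10]
Append remaining from right: [11]. Merged: [2, 2, 6, 6, 10, 11]

Final merged array: [2, 2, 6, 6, 10, 11]
Total comparisons: 5

The merged array is [2, 2, 6, 6, 10, 11], requiring 5 comparisons. The merge step runs in O(n) time where n is the total number of elements.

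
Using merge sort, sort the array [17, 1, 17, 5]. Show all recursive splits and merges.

Merge sort trace:

Split: [17, 1, 17, 5] -> [17, 1] and [17, 5]
  Split: [17, 1] -> [17] and [1]
  Merge: [17] + [1] -> [1, 17]
  Split: [17, 5] -> [17] and [5]
  Merge: [17] + [5] -> [5, 17]
Merge: [1, 17] + [5, 17] -> [1, 5, 17, 17]

Final sorted array: [1, 5, 17, 17]

The merge sort proceeds by recursively splitting the array and merging sorted halves.
After all merges, the sorted array is [1, 5, 17, 17].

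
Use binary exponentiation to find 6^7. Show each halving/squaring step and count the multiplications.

Computing 6^7 by squaring (build up from 6^1; each line after the first costs one multiplication):

6^1 = 6
6^2 = (6^1)^2 = 6^2 = 36
6^3 = 6 * 6^2 = 6 * 36 = 216
6^6 = (6^3)^2 = 216^2 = 46656
6^7 = 6 * 6^6 = 6 * 46656 = 279936

Result: 279936
Multiplications needed: 4 (4 lines after 6^1)

6^7 = 279936. Using exponentiation by squaring, this requires 4 multiplications. The key idea: if the exponent is even, square the half-power; if odd, multiply by the base once.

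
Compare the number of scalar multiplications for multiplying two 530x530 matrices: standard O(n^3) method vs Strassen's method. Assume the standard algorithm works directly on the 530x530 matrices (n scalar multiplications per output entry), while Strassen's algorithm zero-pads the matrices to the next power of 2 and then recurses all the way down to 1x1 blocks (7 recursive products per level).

Matrix multiplication for 530x530 matrices:

Strassen's algorithm requires power-of-2 dimensions. Pad 530x530 to 1024x1024 (next power of 2).

Standard algorithm: 530^3 = 148877000 multiplications
Strassen's algorithm: 7^(log2(1024)) = 7^10 = 282475249 multiplications
Difference: 148877000 - 282475249 = -133598249 (Strassen uses MORE here due to padding overhead — for small or just-over-power-of-2 n, padding can outweigh the per-level savings)

Standard: 148877000 multiplications (530^3). Strassen: 282475249 multiplications (7^10, after padding to 1024x1024). Strassen reduces 8 recursive multiplications to 7 at each level.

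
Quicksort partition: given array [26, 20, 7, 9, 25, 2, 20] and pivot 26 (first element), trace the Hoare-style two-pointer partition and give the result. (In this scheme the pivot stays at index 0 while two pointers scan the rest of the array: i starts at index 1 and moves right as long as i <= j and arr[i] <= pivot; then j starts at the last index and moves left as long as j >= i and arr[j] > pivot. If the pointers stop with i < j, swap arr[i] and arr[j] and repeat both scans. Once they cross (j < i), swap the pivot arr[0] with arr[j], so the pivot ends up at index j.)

Hoare-style two-pointer partition with pivot = 26:

Initial array: [26, 20, 7, 9, 25, 2, 20]

Pointers start at i = 1, j = 6.
i ends at 7, j ends at 6: the pointers have crossed (j < i), so scanning stops.

Swap pivot arr[0] with arr[6] to place pivot at position 6: [20, 20, 7, 9, 25, 2, 26]
Pivot position: 6

After partitioning with pivot 26, the array becomes [20, 20, 7, 9, 25, 2, 26]. The pivot is placed at index 6. All elements to the left of the pivot are <= 26, and all elements to the right are > 26.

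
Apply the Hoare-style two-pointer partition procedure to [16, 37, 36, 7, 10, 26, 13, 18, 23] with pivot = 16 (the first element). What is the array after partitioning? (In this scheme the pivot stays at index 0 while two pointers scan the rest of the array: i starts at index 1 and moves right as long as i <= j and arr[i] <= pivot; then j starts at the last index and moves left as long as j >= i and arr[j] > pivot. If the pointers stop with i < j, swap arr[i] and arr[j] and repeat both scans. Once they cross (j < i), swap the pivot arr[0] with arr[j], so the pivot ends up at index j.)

Hoare-style two-pointer partition with pivot = 16:

Initial array: [16, 37, 36, 7, 10, 26, 13, 18, 23]

Pointers start at i = 1, j = 8.
i stops at index 1 (arr[1]=37 > 16), j stops at index 6 (arr[6]=13 <= 16): swap arr[1] and arr[6], array becomes [16, 13, 36, 7, 10, 26, 37, 18, 23]
i stops at index 2 (arr[2]=36 > 16), j stops at index 4 (arr[4]=10 <= 16): swap arr[2] and arr[4], array becomes [16, 13, 10, 7, 36, 26, 37, 18, 23]
i ends at 4, j ends at 3: the pointers have crossed (j < i), so scanning stops.

Swap pivot arr[0] with arr[3] to place pivot at position 3: [7, 13, 10, 16, 36, 26, 37, 18, 23]
Pivot position: 3

After partitioning with pivot 16, the array becomes [7, 13, 10, 16, 36, 26, 37, 18, 23]. The pivot is placed at index 3. All elements to the left of the pivot are <= 16, and all elements to the right are > 16.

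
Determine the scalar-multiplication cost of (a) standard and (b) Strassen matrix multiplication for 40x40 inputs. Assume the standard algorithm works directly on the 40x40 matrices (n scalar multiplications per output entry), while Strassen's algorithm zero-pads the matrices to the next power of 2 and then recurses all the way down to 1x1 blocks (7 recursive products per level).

Matrix multiplication for 40x40 matrices:

Strassen's algorithm requires power-of-2 dimensions. Pad 40x40 to 64x64 (next power of 2).

Standard algorithm: 40^3 = 64000 multiplications
Strassen's algorithm: 7^(log2(64)) = 7^6 = 117649 multiplications
Difference: 64000 - 117649 = -53649 (Strassen uses MORE here due to padding overhead — for small or just-over-power-of-2 n, padding can outweigh the per-level savings)

Standard: 64000 multiplications (40^3). Strassen: 117649 multiplications (7^6, after padding to 64x64). Strassen reduces 8 recursive multiplications to 7 at each level.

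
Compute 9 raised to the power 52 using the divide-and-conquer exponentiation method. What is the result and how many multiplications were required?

Computing 9^52 by squaring (build up from 9^1; each line after the first costs one multiplication):

9^1 = 9
9^2 = (9^1)^2 = 9^2 = 81
9^3 = 9 * 9^2 = 9 * 81 = 729
9^6 = (9^3)^2 = 729^2 = 531441
9^12 = (9^6)^2 = 531441^2 = 282429536481
9^13 = 9 * 9^12 = 9 * 282429536481 = 2541865828329
9^26 = (9^13)^2 = 2541865828329^2 = 6461081889226673298932241
9^52 = (9^26)^2 = 6461081889226673298932241^2 = 41745579179292917813953351511015323088870709282081

Result: 41745579179292917813953351511015323088870709282081
Multiplications needed: 7 (7 lines after 9^1)

9^52 = 41745579179292917813953351511015323088870709282081. Using exponentiation by squaring, this requires 7 multiplications. The key idea: if the exponent is even, square the half-power; if odd, multiply by the base once.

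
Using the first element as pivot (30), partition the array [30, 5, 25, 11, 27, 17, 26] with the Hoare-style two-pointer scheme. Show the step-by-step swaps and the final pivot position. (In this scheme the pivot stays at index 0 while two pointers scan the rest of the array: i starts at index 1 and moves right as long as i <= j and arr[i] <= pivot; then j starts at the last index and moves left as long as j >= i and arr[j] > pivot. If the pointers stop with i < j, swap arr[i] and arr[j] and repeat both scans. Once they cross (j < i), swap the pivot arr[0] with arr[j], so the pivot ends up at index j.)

Hoare-style two-pointer partition with pivot = 30:

Initial array: [30, 5, 25, 11, 27, 17, 26]

Pointers start at i = 1, j = 6.
i ends at 7, j ends at 6: the pointers have crossed (j < i), so scanning stops.

Swap pivot arr[0] with arr[6] to place pivot at position 6: [26, 5, 25, 11, 27, 17, 30]
Pivot position: 6

After partitioning with pivot 30, the array becomes [26, 5, 25, 11, 27, 17, 30]. The pivot is placed at index 6. All elements to the left of the pivot are <= 30, and all elements to the right are > 30.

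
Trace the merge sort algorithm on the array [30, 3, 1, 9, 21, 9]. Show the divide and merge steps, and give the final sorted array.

Merge sort trace:

Split: [30, 3, 1, 9, 21, 9] -> [30, 3, 1] and [9, 21, 9]
  Split: [30, 3, 1] -> [30] and [3, 1]
    Split: [3, 1] -> [3] and [1]
    Merge: [3] + [1] -> [1, 3]
  Merge: [30] + [1, 3] -> [1, 3, 30]
  Split: [9, 21, 9] -> [9] and [21, 9]
    Split: [21, 9] -> [21] and [9]
    Merge: [21] + [9] -> [9, 21]
  Merge: [9] + [9, 21] -> [9, 9, 21]
Merge: [1, 3, 30] + [9, 9, 21] -> [1, 3, 9, 9, 21, 30]

Final sorted array: [1, 3, 9, 9, 21, 30]

The merge sort proceeds by recursively splitting the array and merging sorted halves.
After all merges, the sorted array is [1, 3, 9, 9, 21, 30].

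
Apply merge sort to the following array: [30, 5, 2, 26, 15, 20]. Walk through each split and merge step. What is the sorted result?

Merge sort trace:

Split: [30, 5, 2, 26, 15, 20] -> [30, 5, 2] and [26, 15, 20]
  Split: [30, 5, 2] -> [30] and [5, 2]
    Split: [5, 2] -> [5] and [2]
    Merge: [5] + [2] -> [2, 5]
  Merge: [30] + [2, 5] -> [2, 5, 30]
  Split: [26, 15, 20] -> [26] and [15, 20]
    Split: [15, 20] -> [15] and [20]
    Merge: [15] + [20] -> [15, 20]
  Merge: [26] + [15, 20] -> [15, 20, 26]
Merge: [2, 5, 30] + [15, 20, 26] -> [2, 5, 15, 20, 26, 30]

Final sorted array: [2, 5, 15, 20, 26, 30]

The merge sort proceeds by recursively splitting the array and merging sorted halves.
After all merges, the sorted array is [2, 5, 15, 20, 26, 30].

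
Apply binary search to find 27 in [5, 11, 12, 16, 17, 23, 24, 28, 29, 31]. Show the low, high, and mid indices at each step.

Binary search for 27 in [5, 11, 12, 16, 17, 23, 24, 28, 29, 31]:

lo=0, hi=9, mid=4, arr[mid]=17 -> 17 < 27, search right half
lo=5, hi=9, mid=7, arr[mid]=28 -> 28 > 27, search left half
lo=5, hi=6, mid=5, arr[mid]=23 -> 23 < 27, search right half
lo=6, hi=6, mid=6, arr[mid]=24 -> 24 < 27, search right half
lo=7 > hi=6, target 27 not found

Binary search determines that 27 is not in the array after 4 comparisons. The search space was exhausted without finding the target.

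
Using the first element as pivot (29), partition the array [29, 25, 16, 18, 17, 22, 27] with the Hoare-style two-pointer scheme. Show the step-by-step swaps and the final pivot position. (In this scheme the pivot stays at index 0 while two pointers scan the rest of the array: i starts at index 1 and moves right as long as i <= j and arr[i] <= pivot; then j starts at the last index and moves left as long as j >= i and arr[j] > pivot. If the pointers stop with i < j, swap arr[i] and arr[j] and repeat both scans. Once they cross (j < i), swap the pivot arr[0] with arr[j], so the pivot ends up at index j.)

Hoare-style two-pointer partition with pivot = 29:

Initial array: [29, 25, 16, 18, 17, 22, 27]

Pointers start at i = 1, j = 6.
i ends at 7, j ends at 6: the pointers have crossed (j < i), so scanning stops.

Swap pivot arr[0] with arr[6] to place pivot at position 6: [27, 25, 16, 18, 17, 22, 29]
Pivot position: 6

After partitioning with pivot 29, the array becomes [27, 25, 16, 18, 17, 22, 29]. The pivot is placed at index 6. All elements to the left of the pivot are <= 29, and all elements to the right are > 29.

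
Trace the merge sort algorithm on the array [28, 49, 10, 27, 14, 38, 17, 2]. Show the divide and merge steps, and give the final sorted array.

Merge sort trace:

Split: [28, 49, 10, 27, 14, 38, 17, 2] -> [28, 49, 10, 27] and [14, 38, 17, 2]
  Split: [28, 49, 10, 27] -> [28, 49] and [10, 27]
    Split: [28, 49] -> [28] and [49]
    Merge: [28] + [49] -> [28, 49]
    Split: [10, 27] -> [10] and [27]
    Merge: [10] + [27] -> [10, 27]
  Merge: [28, 49] + [10, 27] -> [10, 27, 28, 49]
  Split: [14, 38, 17, 2] -> [14, 38] and [17, 2]
    Split: [14, 38] -> [14] and [38]
    Merge: [14] + [38] -> [14, 38]
    Split: [17, 2] -> [17] and [2]
    Merge: [17] + [2] -> [2, 17]
  Merge: [14, 38] + [2, 17] -> [2, 14, 17, 38]
Merge: [10, 27, 28, 49] + [2, 14, 17, 38] -> [2, 10, 14, 17, 27, 28, 38, 49]

Final sorted array: [2, 10, 14, 17, 27, 28, 38, 49]

The merge sort proceeds by recursively splitting the array and merging sorted halves.
After all merges, the sorted array is [2, 10, 14, 17, 27, 28, 38, 49].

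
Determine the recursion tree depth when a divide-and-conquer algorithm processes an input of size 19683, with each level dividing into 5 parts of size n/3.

For divide and conquer with division factor 3:

Problem sizes at each level:
Level 0: 19683
Level 1: 6561
Level 2: 2187
Level 3: 729
Level 4: 243
Level 5: 81
Level 6: 27
Level 7: 9
Level 8: 3
Level 9: 1

The root is level 0 and the size-1 base case is level 9 (the tree spans levels 0 through 9, i.e. 10 levels counting the root), so the depth is the number of divisions: log_3(19683) = 9

The recursion tree depth is log_3(19683) = 9. At each level, the problem size is divided by 3, so it takes 9 divisions to reduce to a base case of size 1. The algorithm makes 5 recursive calls at each level.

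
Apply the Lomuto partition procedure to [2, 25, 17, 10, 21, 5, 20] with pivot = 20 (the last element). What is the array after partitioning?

Lomuto partition with pivot = 20:

Initial array: [2, 25, 17, 10, 21, 5, 20]

arr[0]=2 <= 20: swap with position 0, array becomes [2, 25, 17, 10, 21, 5, 20]
arr[1]=25 > 20: no swap
arr[2]=17 <= 20: swap with position 1, array becomes [2, 17, 25, 10, 21, 5, 20]
arr[3]=10 <= 20: swap with position 2, array becomes [2, 17, 10, 25, 21, 5, 20]
arr[4]=21 > 20: no swap
arr[5]=5 <= 20: swap with position 3, array becomes [2, 17, 10, 5, 21, 25, 20]

Place pivot at position 4: [2, 17, 10, 5, 20, 25, 21]
Pivot position: 4

After partitioning with pivot 20, the array becomes [2, 17, 10, 5, 20, 25, 21]. The pivot is placed at index 4. All elements to the left of the pivot are <= 20, and all elements to the right are > 20.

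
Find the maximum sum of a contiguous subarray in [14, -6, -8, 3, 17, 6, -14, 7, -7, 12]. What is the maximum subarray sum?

Using Kadane's algorithm on [14, -6, -8, 3, 17, 6, -14, 7, -7, 12]:

Scanning through the array:
Position 1 (value -6): max_ending_here = 8, max_so_far = 14
Position 2 (value -8): max_ending_here = 0, max_so_far = 14
Position 3 (value 3): max_ending_here = 3, max_so_far = 14
Position 4 (value 17): max_ending_here = 20, max_so_far = 20
Position 5 (value 6): max_ending_here = 26, max_so_far = 26
Position 6 (value -14): max_ending_here = 12, max_so_far = 26
Position 7 (value 7): max_ending_here = 19, max_so_far = 26
Position 8 (value -7): max_ending_here = 12, max_so_far = 26
Position 9 (value 12): max_ending_here = 24, max_so_far = 26

Maximum subarray: [14, -6, -8, 3, 17, 6]
Maximum sum: 26

The maximum subarray is [14, -6, -8, 3, 17, 6] with sum 26. This subarray runs from index 0 to index 5.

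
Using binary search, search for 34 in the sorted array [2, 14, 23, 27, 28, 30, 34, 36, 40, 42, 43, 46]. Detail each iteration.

Binary search for 34 in [2, 14, 23, 27, 28, 30, 34, 36, 40, 42, 43, 46]:

lo=0, hi=11, mid=5, arr[mid]=30 -> 30 < 34, search right half
lo=6, hi=11, mid=8, arr[mid]=40 -> 40 > 34, search left half
lo=6, hi=7, mid=6, arr[mid]=34 -> Found target at index 6!

Binary search finds 34 at index 6 after 3 comparisons. The search repeatedly halves the search space by comparing with the middle element.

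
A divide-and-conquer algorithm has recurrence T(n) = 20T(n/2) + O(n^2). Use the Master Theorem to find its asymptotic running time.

Master Theorem for T(n) = 20T(n/2) + O(n^2):

a = 20, b = 2, c = 2
log_b(a) = log_2(20) = 4.3219

Case 1: c = 2 < log_2(20) = 4.3219
T(n) = O(n^(log_2 20))

For T(n) = 20T(n/2) + O(n^2): log_2(20) = 4.3219. This is Case 1 of the Master Theorem (c < log_b(a), work dominated by leaves), giving O(n^(log_2 20)).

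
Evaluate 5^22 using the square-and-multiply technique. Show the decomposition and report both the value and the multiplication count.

Computing 5^22 by squaring (build up from 5^1; each line after the first costs one multiplication):

5^1 = 5
5^2 = (5^1)^2 = 5^2 = 25
5^4 = (5^2)^2 = 25^2 = 625
5^5 = 5 * 5^4 = 5 * 625 = 3125
5^10 = (5^5)^2 = 3125^2 = 9765625
5^11 = 5 * 5^10 = 5 * 9765625 = 48828125
5^22 = (5^11)^2 = 48828125^2 = 2384185791015625

Result: 2384185791015625
Multiplications needed: 6 (6 lines after 5^1)

5^22 = 2384185791015625. Using exponentiation by squaring, this requires 6 multiplications. The key idea: if the exponent is even, square the half-power; if odd, multiply by the base once.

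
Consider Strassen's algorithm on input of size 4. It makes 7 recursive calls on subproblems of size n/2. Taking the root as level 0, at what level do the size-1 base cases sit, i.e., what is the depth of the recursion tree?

For divide and conquer with division factor 2:

Problem sizes at each level:
Level 0: 4
Level 1: 2
Level 2: 1

The root is level 0 and the size-1 base case is level 2 (the tree spans levels 0 through 2, i.e. 3 levels counting the root), so the depth is the number of divisions: log_2(4) = 2

The recursion tree depth is log_2(4) = 2. At each level, the problem size is divided by 2, so it takes 2 divisions to reduce to a base case of size 1. The algorithm makes 7 recursive calls at each level.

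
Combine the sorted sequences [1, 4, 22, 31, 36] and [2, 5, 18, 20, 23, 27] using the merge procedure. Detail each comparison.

Merging process:

Compare 1 vs 2: take 1 from left. Merged: [1]
Compare 4 vs 2: take 2 from right. Merged: [1, 2]
Compare 4 vs 5: take 4 from left. Merged: [1, 2, 4]
Compare 22 vs 5: take 5 from right. Merged: [1, 2, 4, 5]
Compare 22 vs 18: take 18 from right. Merged: [1, 2, 4, 5, 18]
Compare 22 vs 20: take 20 from right. Merged: [1, 2, 4, 5, 18, 20]
Compare 22 vs 23: take 22 from left. Merged: [1, 2, 4, 5, 18, 20, 22]
Compare 31 vs 23: take 23 from right. Merged: [1, 2, 4, 5, 18, 20, 22, 23]
Compare 31 vs 27: take 27 from right. Merged: [1, 2, 4, 5, 18, 20, 22, 23, 27]
Append remaining from left: [31, 36]. Merged: [1, 2, 4, 5, 18, 20, 22, 23, 27, 31, 36]

Final merged array: [1, 2, 4, 5, 18, 20, 22, 23, 27, 31, 36]
Total comparisons: 9

The merged array is [1, 2, 4, 5, 18, 20, 22, 23, 27, 31, 36], requiring 9 comparisons. The merge step runs in O(n) time where n is the total number of elements.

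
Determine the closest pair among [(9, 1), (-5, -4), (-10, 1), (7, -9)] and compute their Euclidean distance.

Computing all pairwise distances among 4 points:

d((9, 1), (-5, -4)) = 14.8661
d((9, 1), (-10, 1)) = 19.0
d((9, 1), (7, -9)) = 10.198
d((-5, -4), (-10, 1)) = 7.0711 <-- minimum
d((-5, -4), (7, -9)) = 13.0
d((-10, 1), (7, -9)) = 19.7231

Closest pair: (-5, -4) and (-10, 1) with distance 7.0711

The closest pair is (-5, -4) and (-10, 1) with Euclidean distance 7.0711. For 4 points, brute-force pairwise comparison is shown above. For large n, the divide-and-conquer algorithm (sort by x, recurse on halves, check the dividing strip) achieves O(n log n).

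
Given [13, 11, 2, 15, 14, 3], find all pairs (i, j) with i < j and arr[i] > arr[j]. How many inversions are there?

Finding inversions in [13, 11, 2, 15, 14, 3]:

(0, 1): arr[0]=13 > arr[1]=11
(0, 2): arr[0]=13 > arr[2]=2
(0, 5): arr[0]=13 > arr[5]=3
(1, 2): arr[1]=11 > arr[2]=2
(1, 5): arr[1]=11 > arr[5]=3
(3, 4): arr[3]=15 > arr[4]=14
(3, 5): arr[3]=15 > arr[5]=3
(4, 5): arr[4]=14 > arr[5]=3

Total inversions: 8

The array has 8 inversion(s): (0,1), (0,2), (0,5), (1,2), (1,5), (3,4), (3,5), (4,5). Each pair (i,j) satisfies i < j and arr[i] > arr[j].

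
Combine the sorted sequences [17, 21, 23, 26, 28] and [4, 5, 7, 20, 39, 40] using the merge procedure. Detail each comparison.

Merging process:

Compare 17 vs 4: take 4 from right. Merged: [4]
Compare 17 vs 5: take 5 from right. Merged: [4, 5]
Compare 17 vs 7: take 7 from right. Merged: [4, 5, 7]
Compare 17 vs 20: take 17 from left. Merged: [4, 5, 7, 17]
Compare 21 vs 20: take 20 from right. Merged: [4, 5, 7, 17, 20]
Compare 21 vs 39: take 21 from left. Merged: [4, 5, 7, 17, 20, 21]
Compare 23 vs 39: take 23 from left. Merged: [4, 5, 7, 17, 20, 21, 23]
Compare 26 vs 39: take 26 from left. Merged: [4, 5, 7, 17, 20, 21, 23, 26]
Compare 28 vs 39: take 28 from left. Merged: [4, 5, 7, 17, 20, 21, 23, 26, 28]
Append remaining from right: [39, 40]. Merged: [4, 5, 7, 17, 20, 21, 23, 26, 28, 39, 40]

Final merged array: [4, 5, 7, 17, 20, 21, 23, 26, 28, 39, 40]
Total comparisons: 9

The merged array is [4, 5, 7, 17, 20, 21, 23, 26, 28, 39, 40], requiring 9 comparisons. The merge step runs in O(n) time where n is the total number of elements.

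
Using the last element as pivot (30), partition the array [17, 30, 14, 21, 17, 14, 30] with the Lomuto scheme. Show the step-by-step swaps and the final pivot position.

Lomuto partition with pivot = 30:

Initial array: [17, 30, 14, 21, 17, 14, 30]

arr[0]=17 <= 30: swap with position 0, array becomes [17, 30, 14, 21, 17, 14, 30]
arr[1]=30 <= 30: swap with position 1, array becomes [17, 30, 14, 21, 17, 14, 30]
arr[2]=14 <= 30: swap with position 2, array becomes [17, 30, 14, 21, 17, 14, 30]
arr[3]=21 <= 30: swap with position 3, array becomes [17, 30, 14, 21, 17, 14, 30]
arr[4]=17 <= 30: swap with position 4, array becomes [17, 30, 14, 21, 17, 14, 30]
arr[5]=14 <= 30: swap with position 5, array becomes [17, 30, 14, 21, 17, 14, 30]

Place pivot at position 6: [17, 30, 14, 21, 17, 14, 30]
Pivot position: 6

After partitioning with pivot 30, the array becomes [17, 30, 14, 21, 17, 14, 30]. The pivot is placed at index 6. All elements to the left of the pivot are <= 30, and all elements to the right are > 30.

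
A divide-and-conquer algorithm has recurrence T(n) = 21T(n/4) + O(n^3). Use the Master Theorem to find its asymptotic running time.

Master Theorem for T(n) = 21T(n/4) + O(n^3):

a = 21, b = 4, c = 3
log_b(a) = log_4(21) = 2.1962

Case 3: c = 3 > log_4(21) = 2.1962
T(n) = O(n^3) = O(n^3)

For T(n) = 21T(n/4) + O(n^3): log_4(21) = 2.1962. This is Case 3 of the Master Theorem (c > log_b(a), work dominated by root), giving O(n^3).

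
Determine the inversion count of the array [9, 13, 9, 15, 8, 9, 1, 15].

Finding inversions in [9, 13, 9, 15, 8, 9, 1, 15]:

(0, 4): arr[0]=9 > arr[4]=8
(0, 6): arr[0]=9 > arr[6]=1
(1, 2): arr[1]=13 > arr[2]=9
(1, 4): arr[1]=13 > arr[4]=8
(1, 5): arr[1]=13 > arr[5]=9
(1, 6): arr[1]=13 > arr[6]=1
(2, 4): arr[2]=9 > arr[4]=8
(2, 6): arr[2]=9 > arr[6]=1
(3, 4): arr[3]=15 > arr[4]=8
(3, 5): arr[3]=15 > arr[5]=9
(3, 6): arr[3]=15 > arr[6]=1
(4, 6): arr[4]=8 > arr[6]=1
(5, 6): arr[5]=9 > arr[6]=1

Total inversions: 13

The array has 13 inversion(s): (0,4), (0,6), (1,2), (1,4), (1,5), (1,6), (2,4), (2,6), (3,4), (3,5), (3,6), (4,6), (5,6). Each pair (i,j) satisfies i < j and arr[i] > arr[j].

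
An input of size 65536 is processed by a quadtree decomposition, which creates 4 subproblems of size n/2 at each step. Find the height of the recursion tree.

For divide and conquer with division factor 2:

Problem sizes at each level:
Level 0: 65536
Level 1: 32768
Level 2: 16384
Level 3: 8192
Level 4: 4096
Level 5: 2048
Level 6: 1024
Level 7: 512
Level 8: 256
Level 9: 128
Level 10: 64
Level 11: 32
Level 12: 16
Level 13: 8
Level 14: 4
Level 15: 2
Level 16: 1

The root is level 0 and the size-1 base case is level 16 (the tree spans levels 0 through 16, i.e. 17 levels counting the root), so the depth is the number of divisions: log_2(65536) = 16

The recursion tree depth is log_2(65536) = 16. At each level, the problem size is divided by 2, so it takes 16 divisions to reduce to a base case of size 1. The algorithm makes 4 recursive calls at each level.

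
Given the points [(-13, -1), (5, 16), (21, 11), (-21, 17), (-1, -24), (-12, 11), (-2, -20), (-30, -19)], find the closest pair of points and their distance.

Computing all pairwise distances among 8 points:

d((-13, -1), (5, 16)) = 24.7588
d((-13, -1), (21, 11)) = 36.0555
d((-13, -1), (-21, 17)) = 19.6977
d((-13, -1), (-1, -24)) = 25.9422
d((-13, -1), (-12, 11)) = 12.0416
d((-13, -1), (-2, -20)) = 21.9545
d((-13, -1), (-30, -19)) = 24.7588
d((5, 16), (21, 11)) = 16.7631
d((5, 16), (-21, 17)) = 26.0192
d((5, 16), (-1, -24)) = 40.4475
d((5, 16), (-12, 11)) = 17.72
d((5, 16), (-2, -20)) = 36.6742
d((5, 16), (-30, -19)) = 49.4975
d((21, 11), (-21, 17)) = 42.4264
d((21, 11), (-1, -24)) = 41.3401
d((21, 11), (-12, 11)) = 33.0
d((21, 11), (-2, -20)) = 38.6005
d((21, 11), (-30, -19)) = 59.1692
d((-21, 17), (-1, -24)) = 45.618
d((-21, 17), (-12, 11)) = 10.8167
d((-21, 17), (-2, -20)) = 41.5933
d((-21, 17), (-30, -19)) = 37.108
d((-1, -24), (-12, 11)) = 36.6879
d((-1, -24), (-2, -20)) = 4.1231 <-- minimum
d((-1, -24), (-30, -19)) = 29.4279
d((-12, 11), (-2, -20)) = 32.573
d((-12, 11), (-30, -19)) = 34.9857
d((-2, -20), (-30, -19)) = 28.0179

Closest pair: (-1, -24) and (-2, -20) with distance 4.1231

The closest pair is (-1, -24) and (-2, -20) with Euclidean distance 4.1231. For 8 points, brute-force pairwise comparison is shown above. For large n, the divide-and-conquer algorithm (sort by x, recurse on halves, check the dividing strip) achieves O(n log n).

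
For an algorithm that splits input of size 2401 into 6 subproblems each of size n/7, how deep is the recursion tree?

For divide and conquer with division factor 7:

Problem sizes at each level:
Level 0: 2401
Level 1: 343
Level 2: 49
Level 3: 7
Level 4: 1

The root is level 0 and the size-1 base case is level 4 (the tree spans levels 0 through 4, i.e. 5 levels counting the root), so the depth is the number of divisions: log_7(2401) = 4

The recursion tree depth is log_7(2401) = 4. At each level, the problem size is divided by 7, so it takes 4 divisions to reduce to a base case of size 1. The algorithm makes 6 recursive calls at each level.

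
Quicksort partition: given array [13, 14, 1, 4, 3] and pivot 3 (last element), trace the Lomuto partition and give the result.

Lomuto partition with pivot = 3:

Initial array: [13, 14, 1, 4, 3]

arr[0]=13 > 3: no swap
arr[1]=14 > 3: no swap
arr[2]=1 <= 3: swap with position 0, array becomes [1, 14, 13, 4, 3]
arr[3]=4 > 3: no swap

Place pivot at position 1: [1, 3, 13, 4, 14]
Pivot position: 1

After partitioning with pivot 3, the array becomes [1, 3, 13, 4, 14]. The pivot is placed at index 1. All elements to the left of the pivot are <= 3, and all elements to the right are > 3.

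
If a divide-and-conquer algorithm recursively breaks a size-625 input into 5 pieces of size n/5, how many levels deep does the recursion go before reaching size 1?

For divide and conquer with division factor 5:

Problem sizes at each level:
Level 0: 625
Level 1: 125
Level 2: 25
Level 3: 5
Level 4: 1

The root is level 0 and the size-1 base case is level 4 (the tree spans levels 0 through 4, i.e. 5 levels counting the root), so the depth is the number of divisions: log_5(625) = 4

The recursion tree depth is log_5(625) = 4. At each level, the problem size is divided by 5, so it takes 4 divisions to reduce to a base case of size 1. The algorithm makes 5 recursive calls at each level.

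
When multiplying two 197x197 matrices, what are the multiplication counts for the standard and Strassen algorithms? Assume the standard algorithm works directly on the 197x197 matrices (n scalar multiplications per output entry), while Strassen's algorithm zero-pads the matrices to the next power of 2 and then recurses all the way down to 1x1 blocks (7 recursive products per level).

Matrix multiplication for 197x197 matrices:

Strassen's algorithm requires power-of-2 dimensions. Pad 197x197 to 256x256 (next power of 2).

Standard algorithm: 197^3 = 7645373 multiplications
Strassen's algorithm: 7^(log2(256)) = 7^8 = 5764801 multiplications
Savings: 7645373 - 5764801 = 1880572 multiplications

Standard: 7645373 multiplications (197^3). Strassen: 5764801 multiplications (7^8, after padding to 256x256). Strassen reduces 8 recursive multiplications to 7 at each level.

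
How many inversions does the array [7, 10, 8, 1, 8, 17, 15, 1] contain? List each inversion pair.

Finding inversions in [7, 10, 8, 1, 8, 17, 15, 1]:

(0, 3): arr[0]=7 > arr[3]=1
(0, 7): arr[0]=7 > arr[7]=1
(1, 2): arr[1]=10 > arr[2]=8
(1, 3): arr[1]=10 > arr[3]=1
(1, 4): arr[1]=10 > arr[4]=8
(1, 7): arr[1]=10 > arr[7]=1
(2, 3): arr[2]=8 > arr[3]=1
(2, 7): arr[2]=8 > arr[7]=1
(4, 7): arr[4]=8 > arr[7]=1
(5, 6): arr[5]=17 > arr[6]=15
(5, 7): arr[5]=17 > arr[7]=1
(6, 7): arr[6]=15 > arr[7]=1

Total inversions: 12

The array has 12 inversion(s): (0,3), (0,7), (1,2), (1,3), (1,4), (1,7), (2,3), (2,7), (4,7), (5,6), (5,7), (6,7). Each pair (i,j) satisfies i < j and arr[i] > arr[j].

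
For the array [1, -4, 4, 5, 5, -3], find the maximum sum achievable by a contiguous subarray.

Using Kadane's algorithm on [1, -4, 4, 5, 5, -3]:

Scanning through the array:
Position 1 (value -4): max_ending_here = -3, max_so_far = 1
Position 2 (value 4): max_ending_here = 4, max_so_far = 4
Position 3 (value 5): max_ending_here = 9, max_so_far = 9
Position 4 (value 5): max_ending_here = 14, max_so_far = 14
Position 5 (value -3): max_ending_here = 11, max_so_far = 14

Maximum subarray: [4, 5, 5]
Maximum sum: 14

The maximum subarray is [4, 5, 5] with sum 14. This subarray runs from index 2 to index 4.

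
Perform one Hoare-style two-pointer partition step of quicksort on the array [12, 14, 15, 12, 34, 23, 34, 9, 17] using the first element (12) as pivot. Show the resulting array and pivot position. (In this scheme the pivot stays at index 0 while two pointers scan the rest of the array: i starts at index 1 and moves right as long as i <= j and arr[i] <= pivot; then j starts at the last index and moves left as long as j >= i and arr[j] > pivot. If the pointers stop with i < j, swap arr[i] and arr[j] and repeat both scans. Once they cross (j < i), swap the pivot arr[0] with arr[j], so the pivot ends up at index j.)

Hoare-style two-pointer partition with pivot = 12:

Initial array: [12, 14, 15, 12, 34, 23, 34, 9, 17]

Pointers start at i = 1, j = 8.
i stops at index 1 (arr[1]=14 > 12), j stops at index 7 (arr[7]=9 <= 12): swap arr[1] and arr[7], array becomes [12, 9, 15, 12, 34, 23, 34, 14, 17]
i stops at index 2 (arr[2]=15 > 12), j stops at index 3 (arr[3]=12 <= 12): swap arr[2] and arr[3], array becomes [12, 9, 12, 15, 34, 23, 34, 14, 17]
i ends at 3, j ends at 2: the pointers have crossed (j < i), so scanning stops.

Swap pivot arr[0] with arr[2] to place pivot at position 2: [12, 9, 12, 15, 34, 23, 34, 14, 17]
Pivot position: 2

After partitioning with pivot 12, the array becomes [12, 9, 12, 15, 34, 23, 34, 14, 17]. The pivot is placed at index 2. All elements to the left of the pivot are <= 12, and all elements to the right are > 12.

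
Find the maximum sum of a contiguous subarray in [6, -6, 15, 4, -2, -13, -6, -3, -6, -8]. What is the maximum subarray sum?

Using Kadane's algorithm on [6, -6, 15, 4, -2, -13, -6, -3, -6, -8]:

Scanning through the array:
Position 1 (value -6): max_ending_here = 0, max_so_far = 6
Position 2 (value 15): max_ending_here = 15, max_so_far = 15
Position 3 (value 4): max_ending_here = 19, max_so_far = 19
Position 4 (value -2): max_ending_here = 17, max_so_far = 19
Position 5 (value -13): max_ending_here = 4, max_so_far = 19
Position 6 (value -6): max_ending_here = -2, max_so_far = 19
Position 7 (value -3): max_ending_here = -3, max_so_far = 19
Position 8 (value -6): max_ending_here = -6, max_so_far = 19
Position 9 (value -8): max_ending_here = -8, max_so_far = 19

Maximum subarray: [6, -6, 15, 4]
Maximum sum: 19

The maximum subarray is [6, -6, 15, 4] with sum 19. This subarray runs from index 0 to index 3.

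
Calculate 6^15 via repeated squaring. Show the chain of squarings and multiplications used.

Computing 6^15 by squaring (build up from 6^1; each line after the first costs one multiplication):

6^1 = 6
6^2 = (6^1)^2 = 6^2 = 36
6^3 = 6 * 6^2 = 6 * 36 = 216
6^6 = (6^3)^2 = 216^2 = 46656
6^7 = 6 * 6^6 = 6 * 46656 = 279936
6^14 = (6^7)^2 = 279936^2 = 78364164096
6^15 = 6 * 6^14 = 6 * 78364164096 = 470184984576

Result: 470184984576
Multiplications needed: 6 (6 lines after 6^1)

6^15 = 470184984576. Using exponentiation by squaring, this requires 6 multiplications. The key idea: if the exponent is even, square the half-power; if odd, multiply by the base once.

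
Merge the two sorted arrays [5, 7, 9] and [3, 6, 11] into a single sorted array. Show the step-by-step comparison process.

Merging process:

Compare 5 vs 3: take 3 from right. Merged: [3]
Compare 5 vs 6: take 5 from left. Merged: [3, 5]
Compare 7 vs 6: take 6 from right. Merged: [3, 5, 6]
Compare 7 vs 11: take 7 from left. Merged: [3, 5, 6, 7]
Compare 9 vs 11: take 9 from left. Merged: [3, 5, 6, 7, 9]
Append remaining from right: [11]. Merged: [3, 5, 6, 7, 9, 11]

Final merged array: [3, 5, 6, 7, 9, 11]
Total comparisons: 5

The merged array is [3, 5, 6, 7, 9, 11], requiring 5 comparisons. The merge step runs in O(n) time where n is the total number of elements.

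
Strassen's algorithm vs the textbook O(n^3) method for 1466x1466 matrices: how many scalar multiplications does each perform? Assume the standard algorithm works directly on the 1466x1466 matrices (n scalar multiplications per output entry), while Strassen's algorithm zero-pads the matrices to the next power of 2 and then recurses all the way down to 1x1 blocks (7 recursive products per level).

Matrix multiplication for 1466x1466 matrices:

Strassen's algorithm requires power-of-2 dimensions. Pad 1466x1466 to 2048x2048 (next power of 2).

Standard algorithm: 1466^3 = 3150662696 multiplications
Strassen's algorithm: 7^(log2(2048)) = 7^11 = 1977326743 multiplications
Savings: 3150662696 - 1977326743 = 1173335953 multiplications

Standard: 3150662696 multiplications (1466^3). Strassen: 1977326743 multiplications (7^11, after padding to 2048x2048). Strassen reduces 8 recursive multiplications to 7 at each level.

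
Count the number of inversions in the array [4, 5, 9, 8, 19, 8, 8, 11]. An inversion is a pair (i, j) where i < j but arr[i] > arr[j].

Finding inversions in [4, 5, 9, 8, 19, 8, 8, 11]:

(2, 3): arr[2]=9 > arr[3]=8
(2, 5): arr[2]=9 > arr[5]=8
(2, 6): arr[2]=9 > arr[6]=8
(4, 5): arr[4]=19 > arr[5]=8
(4, 6): arr[4]=19 > arr[6]=8
(4, 7): arr[4]=19 > arr[7]=11

Total inversions: 6

The array has 6 inversion(s): (2,3), (2,5), (2,6), (4,5), (4,6), (4,7). Each pair (i,j) satisfies i < j and arr[i] > arr[j].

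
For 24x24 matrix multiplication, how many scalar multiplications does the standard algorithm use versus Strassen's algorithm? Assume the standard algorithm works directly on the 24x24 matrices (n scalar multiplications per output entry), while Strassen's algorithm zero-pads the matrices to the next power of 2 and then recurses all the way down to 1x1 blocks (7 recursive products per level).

Matrix multiplication for 24x24 matrices:

Strassen's algorithm requires power-of-2 dimensions. Pad 24x24 to 32x32 (next power of 2).

Standard algorithm: 24^3 = 13824 multiplications
Strassen's algorithm: 7^(log2(32)) = 7^5 = 16807 multiplications
Difference: 13824 - 16807 = -2983 (Strassen uses MORE here due to padding overhead — for small or just-over-power-of-2 n, padding can outweigh the per-level savings)

Standard: 13824 multiplications (24^3). Strassen: 16807 multiplications (7^5, after padding to 32x32). Strassen reduces 8 recursive multiplications to 7 at each level.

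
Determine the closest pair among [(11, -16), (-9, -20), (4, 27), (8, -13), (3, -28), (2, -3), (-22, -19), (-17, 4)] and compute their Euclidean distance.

Computing all pairwise distances among 8 points:

d((11, -16), (-9, -20)) = 20.3961
d((11, -16), (4, 27)) = 43.566
d((11, -16), (8, -13)) = 4.2426 <-- minimum
d((11, -16), (3, -28)) = 14.4222
d((11, -16), (2, -3)) = 15.8114
d((11, -16), (-22, -19)) = 33.1361
d((11, -16), (-17, 4)) = 34.4093
d((-9, -20), (4, 27)) = 48.7647
d((-9, -20), (8, -13)) = 18.3848
d((-9, -20), (3, -28)) = 14.4222
d((-9, -20), (2, -3)) = 20.2485
d((-9, -20), (-22, -19)) = 13.0384
d((-9, -20), (-17, 4)) = 25.2982
d((4, 27), (8, -13)) = 40.1995
d((4, 27), (3, -28)) = 55.0091
d((4, 27), (2, -3)) = 30.0666
d((4, 27), (-22, -19)) = 52.8394
d((4, 27), (-17, 4)) = 31.1448
d((8, -13), (3, -28)) = 15.8114
d((8, -13), (2, -3)) = 11.6619
d((8, -13), (-22, -19)) = 30.5941
d((8, -13), (-17, 4)) = 30.2324
d((3, -28), (2, -3)) = 25.02
d((3, -28), (-22, -19)) = 26.5707
d((3, -28), (-17, 4)) = 37.7359
d((2, -3), (-22, -19)) = 28.8444
d((2, -3), (-17, 4)) = 20.2485
d((-22, -19), (-17, 4)) = 23.5372

Closest pair: (11, -16) and (8, -13) with distance 4.2426

The closest pair is (11, -16) and (8, -13) with Euclidean distance 4.2426. For 8 points, brute-force pairwise comparison is shown above. For large n, the divide-and-conquer algorithm (sort by x, recurse on halves, check the dividing strip) achieves O(n log n).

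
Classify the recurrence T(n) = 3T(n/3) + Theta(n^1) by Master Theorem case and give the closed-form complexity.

Master Theorem for T(n) = 3T(n/3) + O(n^1):

a = 3, b = 3, c = 1
log_b(a) = log_3(3) = 1.0000

Case 2: c = 1 = log_3(3) = 1.0000
T(n) = O(n^1 log n) = O(n log n)

For T(n) = 3T(n/3) + O(n^1): log_3(3) = 1.0000. This is Case 2 of the Master Theorem (c = log_b(a), equal work at all levels), giving O(n log n).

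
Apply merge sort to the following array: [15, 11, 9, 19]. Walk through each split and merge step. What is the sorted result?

Merge sort trace:

Split: [15, 11, 9, 19] -> [15, 11] and [9, 19]
  Split: [15, 11] -> [15] and [11]
  Merge: [15] + [11] -> [11, 15]
  Split: [9, 19] -> [9] and [19]
  Merge: [9] + [19] -> [9, 19]
Merge: [11, 15] + [9, 19] -> [9, 11, 15, 19]

Final sorted array: [9, 11, 15, 19]

The merge sort proceeds by recursively splitting the array and merging sorted halves.
After all merges, the sorted array is [9, 11, 15, 19].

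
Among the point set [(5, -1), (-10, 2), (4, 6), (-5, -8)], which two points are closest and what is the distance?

Computing all pairwise distances among 4 points:

d((5, -1), (-10, 2)) = 15.2971
d((5, -1), (4, 6)) = 7.0711 <-- minimum
d((5, -1), (-5, -8)) = 12.2066
d((-10, 2), (4, 6)) = 14.5602
d((-10, 2), (-5, -8)) = 11.1803
d((4, 6), (-5, -8)) = 16.6433

Closest pair: (5, -1) and (4, 6) with distance 7.0711

The closest pair is (5, -1) and (4, 6) with Euclidean distance 7.0711. For 4 points, brute-force pairwise comparison is shown above. For large n, the divide-and-conquer algorithm (sort by x, recurse on halves, check the dividing strip) achieves O(n log n).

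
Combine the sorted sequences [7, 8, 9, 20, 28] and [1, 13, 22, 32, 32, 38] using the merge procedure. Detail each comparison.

Merging process:

Compare 7 vs 1: take 1 from right. Merged: [1]
Compare 7 vs 13: take 7 from left. Merged: [1, 7]
Compare 8 vs 13: take 8 from left. Merged: [1, 7, 8]
Compare 9 vs 13: take 9 from left. Merged: [1, 7, 8, 9]
Compare 20 vs 13: take 13 from right. Merged: [1, 7, 8, 9, 13]
Compare 20 vs 22: take 20 from left. Merged: [1, 7, 8, 9, 13, 20]
Compare 28 vs 22: take 22 from right. Merged: [1, 7, 8, 9, 13, 20, 22]
Compare 28 vs 32: take 28 from left. Merged: [1, 7, 8, 9, 13, 20, 22, 28]
Append remaining from right: [32, 32, 38]. Merged: [1, 7, 8, 9, 13, 20, 22, 28, 32, 32, 38]

Final merged array: [1, 7, 8, 9, 13, 20, 22, 28, 32, 32, 38]
Total comparisons: 8

The merged array is [1, 7, 8, 9, 13, 20, 22, 28, 32, 32, 38], requiring 8 comparisons. The merge step runs in O(n) time where n is the total number of elements.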